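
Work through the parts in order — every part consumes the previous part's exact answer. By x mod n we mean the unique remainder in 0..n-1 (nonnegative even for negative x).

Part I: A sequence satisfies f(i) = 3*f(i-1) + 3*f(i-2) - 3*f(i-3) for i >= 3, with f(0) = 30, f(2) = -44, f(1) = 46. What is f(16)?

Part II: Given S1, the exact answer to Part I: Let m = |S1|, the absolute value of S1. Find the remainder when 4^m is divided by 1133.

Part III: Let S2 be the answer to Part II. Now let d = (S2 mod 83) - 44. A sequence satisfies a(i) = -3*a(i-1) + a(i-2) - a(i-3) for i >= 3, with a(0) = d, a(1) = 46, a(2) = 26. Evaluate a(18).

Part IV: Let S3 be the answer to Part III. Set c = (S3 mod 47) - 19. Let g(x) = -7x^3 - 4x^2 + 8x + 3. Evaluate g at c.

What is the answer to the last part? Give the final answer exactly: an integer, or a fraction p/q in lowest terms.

0

Part I: f(3) = 3*(-44) + 3*(46) - 3*(30) = -84; iterating: f(3)=-84, f(4)=-522, f(5)=-1686, f(6)=-6372, f(7)=-22608, f(8)=-81882, f(9)=-294354, f(10)=-1060884, f(11)=-3820068, f(12)=-13759794, f(13)=-49556934, f(14)=-178489980, f(15)=-642861360, f(16)=-2315383218; answer -2315383218
Part II: S1 = -2315383218; m = 2315383218; squarings mod 1133: 4^1=4, 4^2=16, 4^4=256, 4^8=955, 4^16=1093, 4^32=467, 4^64=553, 4^128=1032, 4^256=4, 4^512=16, 4^1024=256, 4^2048=955, 4^4096=1093, 4^8192=467, 4^16384=553, 4^32768=1032, 4^65536=4, 4^131072=16, 4^262144=256, 4^524288=955, 4^1048576=1093, 4^2097152=467, 4^4194304=553, 4^8388608=1032, 4^16777216=4, 4^33554432=16, 4^67108864=256, 4^134217728=955, 4^268435456=1093, 4^536870912=467, 4^1073741824=553, 4^2147483648=1032; 4^2315383218 = 4^2 * 4^16 * 4^32 * 4^128 * 4^256 * 4^4096 * 4^8192 * 4^16384 * 4^32768 * 4^65536 * 4^33554432 * 4^134217728 * 4^2147483648 = 581 (mod 1133); answer 581
Part III: S2 = 581; d = -44; a(3) = -3*(26) + 1*(46) - 1*(-44) = 12; iterating: a(3)=12, a(4)=-56, a(5)=154, a(6)=-530, a(7)=1800, a(8)=-6084, a(9)=20582, a(10)=-69630, a(11)=235556, a(12)=-796880, a(13)=2695826, a(14)=-9119914, a(15)=30852448, a(16)=-104373084, a(17)=353091614, a(18)=-1194500374; answer -1194500374
Part IV: S3 = -1194500374; c = 1; -7*(1)^3 - 4*(1)^2 + 8*(1)^1 + 3 = (-7) + (-4) + (8) + (3) = 0; answer 0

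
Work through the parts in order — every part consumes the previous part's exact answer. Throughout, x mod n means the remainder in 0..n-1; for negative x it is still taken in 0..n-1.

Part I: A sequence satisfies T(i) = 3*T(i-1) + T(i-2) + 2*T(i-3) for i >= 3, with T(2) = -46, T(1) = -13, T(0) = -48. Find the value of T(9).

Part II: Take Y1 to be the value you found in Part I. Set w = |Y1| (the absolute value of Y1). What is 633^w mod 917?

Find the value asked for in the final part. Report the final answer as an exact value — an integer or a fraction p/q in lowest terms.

626

Part I: T(3) = 3*(-46) + 1*(-13) + 2*(-48) = -247; iterating: T(3)=-247, T(4)=-813, T(5)=-2778, T(6)=-9641, T(7)=-33327, T(8)=-115178, T(9)=-398143; answer -398143
Part II: Y1 = -398143; w = 398143; squarings mod 917: 633^1=633, 633^2=877, 633^4=683, 633^8=653, 633^16=4, 633^32=16, 633^64=256, 633^128=429, 633^256=641, 633^512=65, 633^1024=557, 633^2048=303, 633^4096=109, 633^8192=877, 633^16384=683, 633^32768=653, 633^65536=4, 633^131072=16, 633^262144=256; 633^398143 = 633^1 * 633^2 * 633^4 * 633^8 * 633^16 * 633^32 * 633^256 * 633^512 * 633^4096 * 633^131072 * 633^262144 = 626 (mod 917); answer 626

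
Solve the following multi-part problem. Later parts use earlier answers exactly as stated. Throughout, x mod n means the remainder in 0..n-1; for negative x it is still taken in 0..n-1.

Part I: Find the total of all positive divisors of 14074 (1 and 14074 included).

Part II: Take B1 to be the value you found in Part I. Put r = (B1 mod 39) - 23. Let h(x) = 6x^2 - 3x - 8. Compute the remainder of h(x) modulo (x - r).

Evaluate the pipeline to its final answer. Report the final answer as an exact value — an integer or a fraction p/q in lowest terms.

1210

Part I: 14074 = 2 * 31 * 227; sigma = (1 + 2) * (1 + 31) * (1 + 227) = 3 * 32 * 228 = 21888; answer 21888
Part II: B1 = 21888; r = -14; remainder = value at the root: 6*(-14)^2 - 3*(-14)^1 - 8 = (1176) + (42) + (-8) = 1210; answer 1210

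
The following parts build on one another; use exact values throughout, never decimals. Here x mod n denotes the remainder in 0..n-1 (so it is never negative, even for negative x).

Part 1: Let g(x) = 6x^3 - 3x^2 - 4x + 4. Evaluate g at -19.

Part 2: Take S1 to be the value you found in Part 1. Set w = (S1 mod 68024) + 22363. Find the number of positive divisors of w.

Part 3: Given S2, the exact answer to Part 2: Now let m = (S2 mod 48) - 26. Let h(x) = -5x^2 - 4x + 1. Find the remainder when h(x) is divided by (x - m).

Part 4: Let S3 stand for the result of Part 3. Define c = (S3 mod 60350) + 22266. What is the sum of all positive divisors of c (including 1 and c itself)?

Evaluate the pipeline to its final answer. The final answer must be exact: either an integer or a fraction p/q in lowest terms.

119054

Part 1: 6*(-19)^3 - 3*(-19)^2 - 4*(-19)^1 + 4 = (-41154) + (-1083) + (76) + (4) = -42157; answer -42157
Part 2: S1 = -42157; w = 48230; 48230 = 2 * 5 * 7 * 13 * 53; number of divisors = (1+1) * (1+1) * (1+1) * (1+1) * (1+1) = 32; answer 32
Part 3: S2 = 32; m = 6; remainder = value at the root: -5*(6)^2 - 4*(6)^1 + 1 = (-180) + (-24) + (1) = -203; answer -203
Part 4: S3 = -203; c = 82413; 82413 = 3^2 * 9157; sigma = (1 + 3 + 9) * (1 + 9157) = 13 * 9158 = 119054; answer 119054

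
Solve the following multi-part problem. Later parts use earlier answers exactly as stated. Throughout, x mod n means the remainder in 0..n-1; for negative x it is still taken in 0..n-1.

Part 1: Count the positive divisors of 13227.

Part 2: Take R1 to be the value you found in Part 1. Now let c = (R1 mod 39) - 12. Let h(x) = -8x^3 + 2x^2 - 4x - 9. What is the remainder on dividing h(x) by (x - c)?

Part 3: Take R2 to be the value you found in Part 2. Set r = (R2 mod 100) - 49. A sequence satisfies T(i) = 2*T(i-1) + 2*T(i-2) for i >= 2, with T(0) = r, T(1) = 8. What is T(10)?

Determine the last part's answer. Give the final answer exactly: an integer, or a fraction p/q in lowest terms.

Part 1: 13227 = 3 * 4409; number of divisors = (1+1) * (1+1) = 4; answer 4
Part 2: R1 = 4; c = -8; remainder = value at the root: -8*(-8)^3 + 2*(-8)^2 - 4*(-8)^1 - 9 = (4096) + (128) + (32) + (-9) = 4247; answer 4247
Part 3: R2 = 4247; r = -2; T(2) = 2*(8) + 2*(-2) = 12; iterating: T(2)=12, T(3)=40, T(4)=104, T(5)=288, T(6)=784, T(7)=2144, T(8)=5856, T(9)=16000, T(10)=43712; answer 43712

43712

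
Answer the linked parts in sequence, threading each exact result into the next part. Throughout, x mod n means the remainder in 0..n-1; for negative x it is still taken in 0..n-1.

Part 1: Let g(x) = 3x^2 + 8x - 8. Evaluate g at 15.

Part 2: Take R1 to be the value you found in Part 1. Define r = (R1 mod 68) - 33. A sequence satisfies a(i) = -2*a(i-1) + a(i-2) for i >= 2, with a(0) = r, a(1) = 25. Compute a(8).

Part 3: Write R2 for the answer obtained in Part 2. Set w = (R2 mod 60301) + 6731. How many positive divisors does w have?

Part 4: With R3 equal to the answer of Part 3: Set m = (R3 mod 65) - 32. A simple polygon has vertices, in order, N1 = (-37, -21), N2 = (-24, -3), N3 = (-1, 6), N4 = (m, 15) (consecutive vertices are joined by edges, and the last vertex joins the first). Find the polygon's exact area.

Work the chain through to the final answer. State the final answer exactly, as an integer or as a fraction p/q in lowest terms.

Part 1: 3*(15)^2 + 8*(15)^1 - 8 = (675) + (120) + (-8) = 787; answer 787
Part 2: R1 = 787; r = 6; a(2) = -2*(25) + 1*(6) = -44; iterating: a(2)=-44, a(3)=113, a(4)=-270, a(5)=653, a(6)=-1576, a(7)=3805, a(8)=-9186; answer -9186
Part 3: R2 = -9186; w = 57846; 57846 = 2 * 3 * 31 * 311; number of divisors = (1+1) * (1+1) * (1+1) * (1+1) = 16; answer 16
Part 4: R3 = 16; m = -16; cross terms: (-37*-3 - -24*-21)=-393, (-24*6 - -1*-3)=-147, (-1*15 - -16*6)=81, (-16*-21 - -37*15)=891; twice the area = |432| = 432; area = 216; answer 216

216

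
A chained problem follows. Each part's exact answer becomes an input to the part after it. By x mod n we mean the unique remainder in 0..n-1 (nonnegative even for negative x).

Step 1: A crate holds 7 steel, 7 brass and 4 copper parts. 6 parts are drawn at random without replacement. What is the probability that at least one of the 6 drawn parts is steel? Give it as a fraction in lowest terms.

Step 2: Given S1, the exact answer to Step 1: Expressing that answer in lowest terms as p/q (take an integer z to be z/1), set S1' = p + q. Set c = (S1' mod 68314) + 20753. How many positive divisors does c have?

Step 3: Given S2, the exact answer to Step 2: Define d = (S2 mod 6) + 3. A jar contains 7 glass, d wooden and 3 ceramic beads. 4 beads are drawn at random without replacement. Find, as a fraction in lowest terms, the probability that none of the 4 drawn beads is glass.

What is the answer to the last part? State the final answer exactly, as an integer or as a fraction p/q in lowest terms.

Step 1: total draws C(18,6) = 18564; complement C(11,6) = 462; favorable 18564 - 462 = 18102; P = 431/442; answer 431/442
Step 2: S1 = 431/442; threaded value p + q = 873; c = 21626; 21626 = 2 * 11 * 983; number of divisors = (1+1) * (1+1) * (1+1) = 8; answer 8
Step 3: S2 = 8; d = 5; total draws C(15,4) = 1365; favorable C(8,4) = 70; P = 2/39; answer 2/39

2/39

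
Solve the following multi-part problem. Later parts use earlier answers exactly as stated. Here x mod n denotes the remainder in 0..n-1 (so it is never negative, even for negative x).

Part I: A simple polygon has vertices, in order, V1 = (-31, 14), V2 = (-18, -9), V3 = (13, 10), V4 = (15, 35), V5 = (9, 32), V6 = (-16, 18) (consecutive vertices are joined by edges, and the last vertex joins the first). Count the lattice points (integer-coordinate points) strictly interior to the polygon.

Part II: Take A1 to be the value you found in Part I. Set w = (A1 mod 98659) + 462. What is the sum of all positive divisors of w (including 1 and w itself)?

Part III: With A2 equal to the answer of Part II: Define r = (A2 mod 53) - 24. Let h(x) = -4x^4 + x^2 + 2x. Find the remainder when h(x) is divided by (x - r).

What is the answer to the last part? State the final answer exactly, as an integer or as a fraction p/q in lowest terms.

-1827176

Part I: cross terms: (-31*-9 - -18*14)=531, (-18*10 - 13*-9)=-63, (13*35 - 15*10)=305, (15*32 - 9*35)=165, (9*18 - -16*32)=674, (-16*14 - -31*18)=334; twice the area = |1946| = 1946; area = 973; boundary points = 1 + 1 + 1 + 3 + 1 + 1 = 8; strictly interior points = area - boundary/2 + 1 = 970; answer 970
Part II: A1 = 970; w = 1432; 1432 = 2^3 * 179; sigma = (1 + 2 + 4 + 8) * (1 + 179) = 15 * 180 = 2700; answer 2700
Part III: A2 = 2700; r = 26; remainder = value at the root: -4*(26)^4 + 1*(26)^2 + 2*(26)^1 = (-1827904) + (676) + (52) = -1827176; answer -1827176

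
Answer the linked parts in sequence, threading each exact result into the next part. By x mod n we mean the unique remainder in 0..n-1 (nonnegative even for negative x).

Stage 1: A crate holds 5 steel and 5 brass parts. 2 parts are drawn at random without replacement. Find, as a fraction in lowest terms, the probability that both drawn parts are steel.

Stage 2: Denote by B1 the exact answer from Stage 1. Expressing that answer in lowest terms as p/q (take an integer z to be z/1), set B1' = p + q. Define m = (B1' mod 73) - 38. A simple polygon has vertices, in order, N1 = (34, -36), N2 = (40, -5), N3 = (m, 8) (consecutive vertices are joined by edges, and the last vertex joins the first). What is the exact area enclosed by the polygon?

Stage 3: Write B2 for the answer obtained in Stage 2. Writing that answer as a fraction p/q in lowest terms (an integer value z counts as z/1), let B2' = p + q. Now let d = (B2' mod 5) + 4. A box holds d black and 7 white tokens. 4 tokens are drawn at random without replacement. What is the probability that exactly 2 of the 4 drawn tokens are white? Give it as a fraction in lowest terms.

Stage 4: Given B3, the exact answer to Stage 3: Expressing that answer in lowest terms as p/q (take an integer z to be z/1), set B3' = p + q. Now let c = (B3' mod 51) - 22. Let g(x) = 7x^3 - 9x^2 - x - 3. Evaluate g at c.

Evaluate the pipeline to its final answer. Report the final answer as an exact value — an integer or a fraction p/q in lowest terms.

Stage 1: total draws C(10,2) = 45; favorable C(5,2) = 10; P = 2/9; answer 2/9
Stage 2: B1 = 2/9; threaded value p + q = 11; m = -27; cross terms: (34*-5 - 40*-36)=1270, (40*8 - -27*-5)=185, (-27*-36 - 34*8)=700; twice the area = |2155| = 2155; area = 2155/2; answer 2155/2
Stage 3: B2 = 2155/2; threaded value p + q = 2157; d = 6; total draws C(13,4) = 715; favorable C(7,2)*C(6,2) = 315; P = 63/143; answer 63/143
Stage 4: B3 = 63/143; threaded value p + q = 206; c = -20; 7*(-20)^3 - 9*(-20)^2 - 1*(-20)^1 - 3 = (-56000) + (-3600) + (20) + (-3) = -59583; answer -59583

-59583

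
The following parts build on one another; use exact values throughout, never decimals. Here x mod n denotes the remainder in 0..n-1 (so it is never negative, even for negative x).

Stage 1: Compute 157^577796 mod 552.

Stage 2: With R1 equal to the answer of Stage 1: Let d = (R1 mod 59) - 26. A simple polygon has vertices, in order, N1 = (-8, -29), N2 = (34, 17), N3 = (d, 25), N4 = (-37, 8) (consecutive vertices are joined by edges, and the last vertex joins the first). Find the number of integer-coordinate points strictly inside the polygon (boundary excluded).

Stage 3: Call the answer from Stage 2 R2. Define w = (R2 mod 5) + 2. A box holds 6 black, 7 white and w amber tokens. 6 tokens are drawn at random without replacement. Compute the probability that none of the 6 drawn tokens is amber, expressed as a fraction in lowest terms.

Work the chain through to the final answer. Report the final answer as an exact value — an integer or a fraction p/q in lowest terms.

11/119

Stage 1: squarings mod 552: 157^1=157, 157^2=361, 157^4=49, 157^8=193, 157^16=265, 157^32=121, 157^64=289, 157^128=169, 157^256=409, 157^512=25, 157^1024=73, 157^2048=361, 157^4096=49, 157^8192=193, 157^16384=265, 157^32768=121, 157^65536=289, 157^131072=169, 157^262144=409, 157^524288=25; 157^577796 = 157^4 * 157^256 * 157^4096 * 157^16384 * 157^32768 * 157^524288 = 121 (mod 552); answer 121
Stage 2: R1 = 121; d = -23; cross terms: (-8*17 - 34*-29)=850, (34*25 - -23*17)=1241, (-23*8 - -37*25)=741, (-37*-29 - -8*8)=1137; twice the area = |3969| = 3969; area = 3969/2; boundary points = 2 + 1 + 1 + 1 = 5; strictly interior points = area - boundary/2 + 1 = 1983; answer 1983
Stage 3: R2 = 1983; w = 5; total draws C(18,6) = 18564; favorable C(13,6) = 1716; P = 11/119; answer 11/119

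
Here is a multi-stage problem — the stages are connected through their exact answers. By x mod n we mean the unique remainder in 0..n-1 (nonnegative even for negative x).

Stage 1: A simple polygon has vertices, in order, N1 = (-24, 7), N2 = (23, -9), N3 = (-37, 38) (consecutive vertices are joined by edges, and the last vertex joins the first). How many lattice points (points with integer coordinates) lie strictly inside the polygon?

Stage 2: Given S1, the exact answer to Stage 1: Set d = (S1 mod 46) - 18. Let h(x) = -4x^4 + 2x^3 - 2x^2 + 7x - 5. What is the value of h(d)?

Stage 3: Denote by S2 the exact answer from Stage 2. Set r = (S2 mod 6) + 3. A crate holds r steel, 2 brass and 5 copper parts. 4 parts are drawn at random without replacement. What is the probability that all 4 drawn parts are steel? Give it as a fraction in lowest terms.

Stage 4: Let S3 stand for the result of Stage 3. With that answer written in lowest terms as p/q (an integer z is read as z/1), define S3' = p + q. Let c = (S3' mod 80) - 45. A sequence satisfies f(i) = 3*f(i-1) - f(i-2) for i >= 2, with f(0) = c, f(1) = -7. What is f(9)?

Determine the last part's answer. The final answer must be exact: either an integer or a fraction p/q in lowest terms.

15470

Stage 1: cross terms: (-24*-9 - 23*7)=55, (23*38 - -37*-9)=541, (-37*7 - -24*38)=653; twice the area = |1249| = 1249; area = 1249/2; boundary points = 1 + 1 + 1 = 3; strictly interior points = area - boundary/2 + 1 = 624; answer 624
Stage 2: S1 = 624; d = 8; -4*(8)^4 + 2*(8)^3 - 2*(8)^2 + 7*(8)^1 - 5 = (-16384) + (1024) + (-128) + (56) + (-5) = -15437; answer -15437
Stage 3: S2 = -15437; r = 4; total draws C(11,4) = 330; favorable C(4,4) = 1; P = 1/330; answer 1/330
Stage 4: S3 = 1/330; threaded value p + q = 331; c = -34; f(2) = 3*(-7) - 1*(-34) = 13; iterating: f(2)=13, f(3)=46, f(4)=125, f(5)=329, f(6)=862, f(7)=2257, f(8)=5909, f(9)=15470; answer 15470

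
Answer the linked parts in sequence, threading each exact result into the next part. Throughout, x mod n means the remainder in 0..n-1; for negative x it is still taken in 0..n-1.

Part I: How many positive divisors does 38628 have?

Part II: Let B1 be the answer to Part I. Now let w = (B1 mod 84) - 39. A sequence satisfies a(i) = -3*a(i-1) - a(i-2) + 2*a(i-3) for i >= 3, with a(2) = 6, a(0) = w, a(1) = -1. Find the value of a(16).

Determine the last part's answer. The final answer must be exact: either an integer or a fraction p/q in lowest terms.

502773

Part I: 38628 = 2^2 * 3^2 * 29 * 37; number of divisors = (2+1) * (2+1) * (1+1) * (1+1) = 36; answer 36
Part II: B1 = 36; w = -3; a(3) = -3*(6) - 1*(-1) + 2*(-3) = -23; iterating: a(3)=-23, a(4)=61, a(5)=-148, a(6)=337, a(7)=-741, a(8)=1590, a(9)=-3355, a(10)=6993, a(11)=-14444, a(12)=29629, a(13)=-60457, a(14)=122854, a(15)=-248847, a(16)=502773; answer 502773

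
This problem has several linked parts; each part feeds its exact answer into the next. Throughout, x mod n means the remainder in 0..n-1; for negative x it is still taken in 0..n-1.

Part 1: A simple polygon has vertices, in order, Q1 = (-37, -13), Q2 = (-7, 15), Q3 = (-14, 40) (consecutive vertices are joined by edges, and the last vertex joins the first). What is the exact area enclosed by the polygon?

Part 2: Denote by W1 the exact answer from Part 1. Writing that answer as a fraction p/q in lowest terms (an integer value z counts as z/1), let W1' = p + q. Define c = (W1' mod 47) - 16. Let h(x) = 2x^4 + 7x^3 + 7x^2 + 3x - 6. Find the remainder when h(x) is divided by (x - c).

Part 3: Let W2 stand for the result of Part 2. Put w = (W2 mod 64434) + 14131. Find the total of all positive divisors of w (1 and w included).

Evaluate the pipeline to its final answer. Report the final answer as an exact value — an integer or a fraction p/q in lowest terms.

Part 1: cross terms: (-37*15 - -7*-13)=-646, (-7*40 - -14*15)=-70, (-14*-13 - -37*40)=1662; twice the area = |946| = 946; area = 473; answer 473
Part 2: W1 = 473; threaded value p + q = 474; c = -12; remainder = value at the root: 2*(-12)^4 + 7*(-12)^3 + 7*(-12)^2 + 3*(-12)^1 - 6 = (41472) + (-12096) + (1008) + (-36) + (-6) = 30342; answer 30342
Part 3: W2 = 30342; w = 44473; 44473 = 11 * 13 * 311; sigma = (1 + 11) * (1 + 13) * (1 + 311) = 12 * 14 * 312 = 52416; answer 52416

52416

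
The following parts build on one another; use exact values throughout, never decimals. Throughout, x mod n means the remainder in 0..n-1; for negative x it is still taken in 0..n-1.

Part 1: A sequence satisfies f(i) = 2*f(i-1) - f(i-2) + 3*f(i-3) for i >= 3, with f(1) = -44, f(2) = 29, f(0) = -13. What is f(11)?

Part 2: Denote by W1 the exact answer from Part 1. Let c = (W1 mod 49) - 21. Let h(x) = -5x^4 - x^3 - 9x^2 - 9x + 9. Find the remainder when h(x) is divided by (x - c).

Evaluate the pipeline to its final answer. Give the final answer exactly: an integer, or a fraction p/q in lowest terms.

-533781

Part 1: f(3) = 2*(29) - 1*(-44) + 3*(-13) = 63; iterating: f(3)=63, f(4)=-35, f(5)=-46, f(6)=132, f(7)=205, f(8)=140, f(9)=471, f(10)=1417, f(11)=2783; answer 2783
Part 2: W1 = 2783; c = 18; remainder = value at the root: -5*(18)^4 - 1*(18)^3 - 9*(18)^2 - 9*(18)^1 + 9 = (-524880) + (-5832) + (-2916) + (-162) + (9) = -533781; answer -533781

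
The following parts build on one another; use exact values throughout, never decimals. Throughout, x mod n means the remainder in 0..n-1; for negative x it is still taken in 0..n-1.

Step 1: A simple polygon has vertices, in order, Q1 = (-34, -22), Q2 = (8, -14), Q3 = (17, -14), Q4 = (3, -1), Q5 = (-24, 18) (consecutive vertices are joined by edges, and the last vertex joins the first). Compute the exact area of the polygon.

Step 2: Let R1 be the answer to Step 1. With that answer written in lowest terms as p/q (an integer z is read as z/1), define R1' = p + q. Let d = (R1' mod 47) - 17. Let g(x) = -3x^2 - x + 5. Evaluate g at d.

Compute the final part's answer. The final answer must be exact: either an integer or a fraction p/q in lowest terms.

Step 1: cross terms: (-34*-14 - 8*-22)=652, (8*-14 - 17*-14)=126, (17*-1 - 3*-14)=25, (3*18 - -24*-1)=30, (-24*-22 - -34*18)=1140; twice the area = |1973| = 1973; area = 1973/2; answer 1973/2
Step 2: R1 = 1973/2; threaded value p + q = 1975; d = -16; -3*(-16)^2 - 1*(-16)^1 + 5 = (-768) + (16) + (5) = -747; answer -747

-747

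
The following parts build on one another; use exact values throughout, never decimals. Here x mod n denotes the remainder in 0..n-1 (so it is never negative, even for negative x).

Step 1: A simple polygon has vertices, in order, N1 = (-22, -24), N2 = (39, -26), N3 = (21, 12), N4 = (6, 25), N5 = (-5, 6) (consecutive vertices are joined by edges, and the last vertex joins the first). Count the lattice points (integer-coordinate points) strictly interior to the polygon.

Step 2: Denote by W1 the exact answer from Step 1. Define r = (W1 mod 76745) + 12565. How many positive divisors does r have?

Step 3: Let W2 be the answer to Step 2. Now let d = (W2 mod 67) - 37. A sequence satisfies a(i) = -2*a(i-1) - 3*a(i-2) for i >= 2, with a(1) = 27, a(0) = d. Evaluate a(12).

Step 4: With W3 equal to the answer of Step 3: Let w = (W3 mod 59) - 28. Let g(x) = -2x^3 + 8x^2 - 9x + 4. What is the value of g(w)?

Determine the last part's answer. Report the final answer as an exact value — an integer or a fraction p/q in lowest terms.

10388

Step 1: cross terms: (-22*-26 - 39*-24)=1508, (39*12 - 21*-26)=1014, (21*25 - 6*12)=453, (6*6 - -5*25)=161, (-5*-24 - -22*6)=252; twice the area = |3388| = 3388; area = 1694; boundary points = 1 + 2 + 1 + 1 + 1 = 6; strictly interior points = area - boundary/2 + 1 = 1692; answer 1692
Step 2: W1 = 1692; r = 14257; 14257 = 53 * 269; number of divisors = (1+1) * (1+1) = 4; answer 4
Step 3: W2 = 4; d = -33; a(2) = -2*(27) - 3*(-33) = 45; iterating: a(2)=45, a(3)=-171, a(4)=207, a(5)=99, a(6)=-819, a(7)=1341, a(8)=-225, a(9)=-3573, a(10)=7821, a(11)=-4923, a(12)=-13617; answer -13617
Step 4: W3 = -13617; w = -16; -2*(-16)^3 + 8*(-16)^2 - 9*(-16)^1 + 4 = (8192) + (2048) + (144) + (4) = 10388; answer 10388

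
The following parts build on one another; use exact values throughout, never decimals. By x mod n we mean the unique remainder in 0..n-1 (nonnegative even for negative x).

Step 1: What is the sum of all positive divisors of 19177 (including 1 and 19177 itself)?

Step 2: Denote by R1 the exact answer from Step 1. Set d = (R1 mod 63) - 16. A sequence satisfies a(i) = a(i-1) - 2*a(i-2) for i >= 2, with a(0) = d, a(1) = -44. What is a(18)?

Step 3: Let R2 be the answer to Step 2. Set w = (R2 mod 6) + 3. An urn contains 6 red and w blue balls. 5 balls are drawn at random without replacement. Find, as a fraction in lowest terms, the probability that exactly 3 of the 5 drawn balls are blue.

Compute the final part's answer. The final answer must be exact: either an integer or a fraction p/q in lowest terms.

175/429

Step 1: 19177 = 127 * 151; sigma = (1 + 127) * (1 + 151) = 128 * 152 = 19456; answer 19456
Step 2: R1 = 19456; d = 36; a(2) = 1*(-44) - 2*(36) = -116; iterating: a(2)=-116, a(3)=-28, a(4)=204, a(5)=260, a(6)=-148, a(7)=-668, a(8)=-372, a(9)=964, a(10)=1708, a(11)=-220, a(12)=-3636, a(13)=-3196, a(14)=4076, a(15)=10468, a(16)=2316, a(17)=-18620, a(18)=-23252; answer -23252
Step 3: R2 = -23252; w = 7; total draws C(13,5) = 1287; favorable C(7,3)*C(6,2) = 525; P = 175/429; answer 175/429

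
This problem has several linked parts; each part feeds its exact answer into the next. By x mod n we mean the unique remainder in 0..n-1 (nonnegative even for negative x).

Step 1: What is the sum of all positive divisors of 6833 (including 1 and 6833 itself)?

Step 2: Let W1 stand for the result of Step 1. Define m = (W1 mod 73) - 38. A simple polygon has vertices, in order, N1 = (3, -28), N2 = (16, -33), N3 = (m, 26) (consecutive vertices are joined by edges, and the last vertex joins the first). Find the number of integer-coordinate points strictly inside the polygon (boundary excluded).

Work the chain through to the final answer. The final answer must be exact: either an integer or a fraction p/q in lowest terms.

360

Step 1: 6833 is prime, so its only divisors are 1 and 6833; sigma = 1 + 6833 = 6834; answer 6834
Step 2: W1 = 6834; m = 7; cross terms: (3*-33 - 16*-28)=349, (16*26 - 7*-33)=647, (7*-28 - 3*26)=-274; twice the area = |722| = 722; area = 361; boundary points = 1 + 1 + 2 = 4; strictly interior points = area - boundary/2 + 1 = 360; answer 360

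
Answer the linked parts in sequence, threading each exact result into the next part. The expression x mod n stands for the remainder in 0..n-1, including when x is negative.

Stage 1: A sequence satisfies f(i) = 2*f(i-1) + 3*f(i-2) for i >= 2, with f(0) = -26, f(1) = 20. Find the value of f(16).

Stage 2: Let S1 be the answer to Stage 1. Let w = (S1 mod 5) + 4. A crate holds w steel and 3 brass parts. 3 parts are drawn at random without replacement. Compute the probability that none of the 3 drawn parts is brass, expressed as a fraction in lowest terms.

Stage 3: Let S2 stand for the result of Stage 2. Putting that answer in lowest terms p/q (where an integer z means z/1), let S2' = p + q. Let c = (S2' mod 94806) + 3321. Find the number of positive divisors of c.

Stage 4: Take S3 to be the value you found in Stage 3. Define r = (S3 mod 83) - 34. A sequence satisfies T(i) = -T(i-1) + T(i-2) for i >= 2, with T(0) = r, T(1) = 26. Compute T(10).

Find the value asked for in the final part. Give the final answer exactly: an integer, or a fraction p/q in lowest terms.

Stage 1: f(2) = 2*(20) + 3*(-26) = -38; iterating: f(2)=-38, f(3)=-16, f(4)=-146, f(5)=-340, f(6)=-1118, f(7)=-3256, f(8)=-9866, f(9)=-29500, f(10)=-88598, f(11)=-265696, f(12)=-797186, f(13)=-2391460, f(14)=-7174478, f(15)=-21523336, f(16)=-64570106; answer -64570106
Stage 2: S1 = -64570106; w = 8; total draws C(11,3) = 165; favorable C(8,3) = 56; P = 56/165; answer 56/165
Stage 3: S2 = 56/165; threaded value p + q = 221; c = 3542; 3542 = 2 * 7 * 11 * 23; number of divisors = (1+1) * (1+1) * (1+1) * (1+1) = 16; answer 16
Stage 4: S3 = 16; r = -18; T(2) = -1*(26) + 1*(-18) = -44; iterating: T(2)=-44, T(3)=70, T(4)=-114, T(5)=184, T(6)=-298, T(7)=482, T(8)=-780, T(9)=1262, T(10)=-2042; answer -2042

-2042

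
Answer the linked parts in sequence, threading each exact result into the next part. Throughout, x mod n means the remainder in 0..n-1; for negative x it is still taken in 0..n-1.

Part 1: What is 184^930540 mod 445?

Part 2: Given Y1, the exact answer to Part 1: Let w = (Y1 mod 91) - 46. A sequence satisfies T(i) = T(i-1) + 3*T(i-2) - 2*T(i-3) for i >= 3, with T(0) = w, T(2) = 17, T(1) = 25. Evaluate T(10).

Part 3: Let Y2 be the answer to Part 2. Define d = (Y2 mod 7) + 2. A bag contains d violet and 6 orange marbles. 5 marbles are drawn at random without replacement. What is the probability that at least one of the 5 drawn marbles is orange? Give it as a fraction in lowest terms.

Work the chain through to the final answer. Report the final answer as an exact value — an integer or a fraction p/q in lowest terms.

Part 1: squarings mod 445: 184^1=184, 184^2=36, 184^4=406, 184^8=186, 184^16=331, 184^32=91, 184^64=271, 184^128=16, 184^256=256, 184^512=121, 184^1024=401, 184^2048=156, 184^4096=306, 184^8192=186, 184^16384=331, 184^32768=91, 184^65536=271, 184^131072=16, 184^262144=256, 184^524288=121; 184^930540 = 184^4 * 184^8 * 184^32 * 184^64 * 184^128 * 184^512 * 184^4096 * 184^8192 * 184^131072 * 184^262144 * 184^524288 = 146 (mod 445); answer 146
Part 2: Y1 = 146; w = 9; T(3) = 1*(17) + 3*(25) - 2*(9) = 74; iterating: T(3)=74, T(4)=75, T(5)=263, T(6)=340, T(7)=979, T(8)=1473, T(9)=3730, T(10)=6191; answer 6191
Part 3: Y2 = 6191; d = 5; total draws C(11,5) = 462; complement C(5,5) = 1; favorable 462 - 1 = 461; P = 461/462; answer 461/462

461/462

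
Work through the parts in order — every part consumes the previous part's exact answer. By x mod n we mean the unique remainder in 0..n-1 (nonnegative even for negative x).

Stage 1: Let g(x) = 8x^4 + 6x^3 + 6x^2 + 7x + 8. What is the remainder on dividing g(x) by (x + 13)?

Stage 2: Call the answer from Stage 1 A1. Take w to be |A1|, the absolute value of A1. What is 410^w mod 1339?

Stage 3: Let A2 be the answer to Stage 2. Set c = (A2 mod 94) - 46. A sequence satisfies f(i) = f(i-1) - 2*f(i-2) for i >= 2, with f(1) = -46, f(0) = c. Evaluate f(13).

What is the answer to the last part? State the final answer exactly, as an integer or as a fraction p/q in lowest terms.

Stage 1: remainder = value at the root: 8*(-13)^4 + 6*(-13)^3 + 6*(-13)^2 + 7*(-13)^1 + 8 = (228488) + (-13182) + (1014) + (-91) + (8) = 216237; answer 216237
Stage 2: A1 = 216237; w = 216237; squarings mod 1339: 410^1=410, 410^2=725, 410^4=737, 410^8=874, 410^16=646, 410^32=887, 410^64=776, 410^128=965, 410^256=620, 410^512=107, 410^1024=737, 410^2048=874, 410^4096=646, 410^8192=887, 410^16384=776, 410^32768=965, 410^65536=620, 410^131072=107; 410^216237 = 410^1 * 410^4 * 410^8 * 410^32 * 410^128 * 410^1024 * 410^2048 * 410^16384 * 410^65536 * 410^131072 = 502 (mod 1339); answer 502
Stage 3: A2 = 502; c = -14; f(2) = 1*(-46) - 2*(-14) = -18; iterating: f(2)=-18, f(3)=74, f(4)=110, f(5)=-38, f(6)=-258, f(7)=-182, f(8)=334, f(9)=698, f(10)=30, f(11)=-1366, f(12)=-1426, f(13)=1306; answer 1306

1306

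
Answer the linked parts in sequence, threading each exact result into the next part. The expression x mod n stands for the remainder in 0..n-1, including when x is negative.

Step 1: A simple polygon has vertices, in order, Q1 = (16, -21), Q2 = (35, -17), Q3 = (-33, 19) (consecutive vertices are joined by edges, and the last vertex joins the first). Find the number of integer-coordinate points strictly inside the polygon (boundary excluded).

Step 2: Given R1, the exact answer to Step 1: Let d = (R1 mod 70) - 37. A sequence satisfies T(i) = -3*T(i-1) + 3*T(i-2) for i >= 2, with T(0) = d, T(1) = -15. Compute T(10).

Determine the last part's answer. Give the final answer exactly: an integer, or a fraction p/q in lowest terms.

Step 1: cross terms: (16*-17 - 35*-21)=463, (35*19 - -33*-17)=104, (-33*-21 - 16*19)=389; twice the area = |956| = 956; area = 478; boundary points = 1 + 4 + 1 = 6; strictly interior points = area - boundary/2 + 1 = 476; answer 476
Step 2: R1 = 476; d = 19; T(2) = -3*(-15) + 3*(19) = 102; iterating: T(2)=102, T(3)=-351, T(4)=1359, T(5)=-5130, T(6)=19467, T(7)=-73791, T(8)=279774, T(9)=-1060695, T(10)=4021407; answer 4021407

4021407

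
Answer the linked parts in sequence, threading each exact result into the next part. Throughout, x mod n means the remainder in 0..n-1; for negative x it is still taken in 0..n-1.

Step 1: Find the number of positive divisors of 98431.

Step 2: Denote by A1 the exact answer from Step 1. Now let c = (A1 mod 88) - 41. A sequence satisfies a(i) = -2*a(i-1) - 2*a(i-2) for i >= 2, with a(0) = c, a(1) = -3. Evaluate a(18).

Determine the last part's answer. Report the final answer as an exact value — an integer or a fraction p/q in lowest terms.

Step 1: 98431 = 257 * 383; number of divisors = (1+1) * (1+1) = 4; answer 4
Step 2: A1 = 4; c = -37; a(2) = -2*(-3) - 2*(-37) = 80; iterating: a(2)=80, a(3)=-154, a(4)=148, a(5)=12, a(6)=-320, a(7)=616, a(8)=-592, a(9)=-48, a(10)=1280, a(11)=-2464, a(12)=2368, a(13)=192, a(14)=-5120, a(15)=9856, a(16)=-9472, a(17)=-768, a(18)=20480; answer 20480

20480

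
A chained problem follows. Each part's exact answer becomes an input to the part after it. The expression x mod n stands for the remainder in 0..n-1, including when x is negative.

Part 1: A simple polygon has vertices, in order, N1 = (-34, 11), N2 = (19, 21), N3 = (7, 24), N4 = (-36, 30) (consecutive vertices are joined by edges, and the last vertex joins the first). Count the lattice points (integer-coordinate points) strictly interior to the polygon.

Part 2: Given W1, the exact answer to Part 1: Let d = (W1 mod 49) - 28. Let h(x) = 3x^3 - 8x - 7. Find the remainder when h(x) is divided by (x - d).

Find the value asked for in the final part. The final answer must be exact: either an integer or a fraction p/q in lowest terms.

Part 1: cross terms: (-34*21 - 19*11)=-923, (19*24 - 7*21)=309, (7*30 - -36*24)=1074, (-36*11 - -34*30)=624; twice the area = |1084| = 1084; area = 542; boundary points = 1 + 3 + 1 + 1 = 6; strictly interior points = area - boundary/2 + 1 = 540; answer 540
Part 2: W1 = 540; d = -27; remainder = value at the root: 3*(-27)^3 - 8*(-27)^1 - 7 = (-59049) + (216) + (-7) = -58840; answer -58840

-58840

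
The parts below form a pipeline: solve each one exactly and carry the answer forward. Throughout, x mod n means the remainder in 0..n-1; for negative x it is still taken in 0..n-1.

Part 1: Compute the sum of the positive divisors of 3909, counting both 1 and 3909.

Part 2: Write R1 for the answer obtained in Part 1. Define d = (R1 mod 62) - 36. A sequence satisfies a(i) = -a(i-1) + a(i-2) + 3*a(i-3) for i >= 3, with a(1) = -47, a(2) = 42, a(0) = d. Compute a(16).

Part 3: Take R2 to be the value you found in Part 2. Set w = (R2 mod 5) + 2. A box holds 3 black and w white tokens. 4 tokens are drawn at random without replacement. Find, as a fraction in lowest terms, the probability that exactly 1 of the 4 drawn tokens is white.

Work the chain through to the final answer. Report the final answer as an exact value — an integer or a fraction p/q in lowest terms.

1/21

Part 1: 3909 = 3 * 1303; sigma = (1 + 3) * (1 + 1303) = 4 * 1304 = 5216; answer 5216
Part 2: R1 = 5216; d = -28; a(3) = -1*(42) + 1*(-47) + 3*(-28) = -173; iterating: a(3)=-173, a(4)=74, a(5)=-121, a(6)=-324, a(7)=425, a(8)=-1112, a(9)=565, a(10)=-402, a(11)=-2369, a(12)=3662, a(13)=-7237, a(14)=3792, a(15)=-43, a(16)=-17876; answer -17876
Part 3: R2 = -17876; w = 6; total draws C(9,4) = 126; favorable C(6,1)*C(3,3) = 6; P = 1/21; answer 1/21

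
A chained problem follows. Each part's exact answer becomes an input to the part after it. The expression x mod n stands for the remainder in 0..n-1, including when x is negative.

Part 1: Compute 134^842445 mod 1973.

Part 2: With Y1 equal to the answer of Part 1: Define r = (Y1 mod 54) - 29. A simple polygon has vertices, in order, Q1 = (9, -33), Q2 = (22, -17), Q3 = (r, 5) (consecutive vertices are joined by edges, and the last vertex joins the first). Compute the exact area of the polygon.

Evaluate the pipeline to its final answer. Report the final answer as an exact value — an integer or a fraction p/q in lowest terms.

Part 1: squarings mod 1973: 134^1=134, 134^2=199, 134^4=141, 134^8=151, 134^16=1098, 134^32=101, 134^64=336, 134^128=435, 134^256=1790, 134^512=1921, 134^1024=731, 134^2048=1651, 134^4096=1088, 134^8192=1917, 134^16384=1163, 134^32768=1064, 134^65536=1567, 134^131072=1077, 134^262144=1778, 134^524288=538; 134^842445 = 134^1 * 134^4 * 134^8 * 134^64 * 134^128 * 134^512 * 134^2048 * 134^4096 * 134^16384 * 134^32768 * 134^262144 * 134^524288 = 1339 (mod 1973); answer 1339
Part 2: Y1 = 1339; r = 14; cross terms: (9*-17 - 22*-33)=573, (22*5 - 14*-17)=348, (14*-33 - 9*5)=-507; twice the area = |414| = 414; area = 207; answer 207

207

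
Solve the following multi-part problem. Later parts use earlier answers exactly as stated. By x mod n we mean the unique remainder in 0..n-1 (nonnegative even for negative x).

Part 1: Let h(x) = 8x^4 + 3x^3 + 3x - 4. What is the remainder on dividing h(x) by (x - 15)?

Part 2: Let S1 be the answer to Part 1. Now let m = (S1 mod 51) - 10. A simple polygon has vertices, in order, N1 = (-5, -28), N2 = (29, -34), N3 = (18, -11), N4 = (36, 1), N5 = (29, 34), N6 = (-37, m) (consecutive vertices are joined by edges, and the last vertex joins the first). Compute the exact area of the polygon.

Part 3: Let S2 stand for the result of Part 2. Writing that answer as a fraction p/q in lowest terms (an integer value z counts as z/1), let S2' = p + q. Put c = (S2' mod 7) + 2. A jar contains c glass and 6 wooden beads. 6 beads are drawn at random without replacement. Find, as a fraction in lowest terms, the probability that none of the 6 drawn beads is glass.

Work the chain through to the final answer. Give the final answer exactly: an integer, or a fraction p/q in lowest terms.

Part 1: remainder = value at the root: 8*(15)^4 + 3*(15)^3 + 3*(15)^1 - 4 = (405000) + (10125) + (45) + (-4) = 415166; answer 415166
Part 2: S1 = 415166; m = 16; cross terms: (-5*-34 - 29*-28)=982, (29*-11 - 18*-34)=293, (18*1 - 36*-11)=414, (36*34 - 29*1)=1195, (29*16 - -37*34)=1722, (-37*-28 - -5*16)=1116; twice the area = |5722| = 5722; area = 2861; answer 2861
Part 3: S2 = 2861; threaded value p + q = 2862; c = 8; total draws C(14,6) = 3003; favorable C(6,6) = 1; P = 1/3003; answer 1/3003

1/3003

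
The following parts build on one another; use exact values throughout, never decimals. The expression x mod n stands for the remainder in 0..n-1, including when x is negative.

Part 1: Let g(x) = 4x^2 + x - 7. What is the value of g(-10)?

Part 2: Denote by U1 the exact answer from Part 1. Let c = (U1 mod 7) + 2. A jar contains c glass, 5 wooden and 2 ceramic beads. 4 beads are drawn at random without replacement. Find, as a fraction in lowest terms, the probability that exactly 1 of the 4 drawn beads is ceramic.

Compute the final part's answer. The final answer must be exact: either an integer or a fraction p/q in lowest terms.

Part 1: 4*(-10)^2 + 1*(-10)^1 - 7 = (400) + (-10) + (-7) = 383; answer 383
Part 2: U1 = 383; c = 7; total draws C(14,4) = 1001; favorable C(2,1)*C(12,3) = 440; P = 40/91; answer 40/91

40/91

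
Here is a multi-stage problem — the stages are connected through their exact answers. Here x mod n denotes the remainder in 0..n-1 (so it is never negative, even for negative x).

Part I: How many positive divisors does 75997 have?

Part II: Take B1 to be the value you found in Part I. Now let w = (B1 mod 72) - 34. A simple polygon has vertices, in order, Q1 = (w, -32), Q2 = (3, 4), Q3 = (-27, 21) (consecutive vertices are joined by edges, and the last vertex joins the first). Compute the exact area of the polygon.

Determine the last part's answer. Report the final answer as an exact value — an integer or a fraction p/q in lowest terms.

Part I: 75997 is prime, so its only divisors are 1 and 75997; count = 2; answer 2
Part II: B1 = 2; w = -32; cross terms: (-32*4 - 3*-32)=-32, (3*21 - -27*4)=171, (-27*-32 - -32*21)=1536; twice the area = |1675| = 1675; area = 1675/2; answer 1675/2

1675/2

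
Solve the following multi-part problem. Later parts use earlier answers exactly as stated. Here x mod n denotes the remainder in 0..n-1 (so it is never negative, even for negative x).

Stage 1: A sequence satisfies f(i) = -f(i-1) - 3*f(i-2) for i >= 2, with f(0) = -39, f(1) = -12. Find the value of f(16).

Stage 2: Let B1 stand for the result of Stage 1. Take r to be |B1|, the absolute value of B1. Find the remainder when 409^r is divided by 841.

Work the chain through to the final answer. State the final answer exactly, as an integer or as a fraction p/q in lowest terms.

381

Stage 1: f(2) = -1*(-12) - 3*(-39) = 129; iterating: f(2)=129, f(3)=-93, f(4)=-294, f(5)=573, f(6)=309, f(7)=-2028, f(8)=1101, f(9)=4983, f(10)=-8286, f(11)=-6663, f(12)=31521, f(13)=-11532, f(14)=-83031, f(15)=117627, f(16)=131466; answer 131466
Stage 2: B1 = 131466; r = 131466; squarings mod 841: 409^1=409, 409^2=763, 409^4=197, 409^8=123, 409^16=832, 409^32=81, 409^64=674, 409^128=136, 409^256=835, 409^512=36, 409^1024=455, 409^2048=139, 409^4096=819, 409^8192=484, 409^16384=458, 409^32768=355, 409^65536=716, 409^131072=487; 409^131466 = 409^2 * 409^8 * 409^128 * 409^256 * 409^131072 = 381 (mod 841); answer 381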